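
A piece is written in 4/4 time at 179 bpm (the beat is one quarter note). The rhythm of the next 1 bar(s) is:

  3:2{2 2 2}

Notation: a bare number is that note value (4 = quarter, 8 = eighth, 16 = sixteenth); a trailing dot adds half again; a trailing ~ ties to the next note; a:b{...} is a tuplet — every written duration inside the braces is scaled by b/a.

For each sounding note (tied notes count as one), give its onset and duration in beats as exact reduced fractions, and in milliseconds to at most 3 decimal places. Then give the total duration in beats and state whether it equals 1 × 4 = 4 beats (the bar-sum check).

1) 0.0ms=0b +446.927ms=4/3b
2) 446.927ms=4/3b +446.927ms=4/3b
3) 893.855ms=8/3b +446.927ms=4/3b
Σ=4b of 4 (179bpm 4/4) — PASS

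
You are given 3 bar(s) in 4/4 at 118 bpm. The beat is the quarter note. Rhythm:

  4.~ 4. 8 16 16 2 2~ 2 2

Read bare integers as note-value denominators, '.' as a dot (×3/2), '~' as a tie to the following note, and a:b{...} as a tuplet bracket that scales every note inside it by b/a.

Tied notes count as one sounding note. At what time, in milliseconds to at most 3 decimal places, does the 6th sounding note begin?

1. 0.0ms @ 0 + 1525.424ms (3)
2. 1525.424ms @ 3 + 254.237ms (1/2)
3. 1779.661ms @ 7/2 + 127.119ms (1/4)
4. 1906.78ms @ 15/4 + 127.119ms (1/4)
5. 2033.898ms @ 4 + 1016.949ms (2)
6. 3050.847ms @ 6 + 2033.898ms (4)
7. 5084.746ms @ 10 + 1016.949ms (2)

note 6 onset = 6b = 3050.847ms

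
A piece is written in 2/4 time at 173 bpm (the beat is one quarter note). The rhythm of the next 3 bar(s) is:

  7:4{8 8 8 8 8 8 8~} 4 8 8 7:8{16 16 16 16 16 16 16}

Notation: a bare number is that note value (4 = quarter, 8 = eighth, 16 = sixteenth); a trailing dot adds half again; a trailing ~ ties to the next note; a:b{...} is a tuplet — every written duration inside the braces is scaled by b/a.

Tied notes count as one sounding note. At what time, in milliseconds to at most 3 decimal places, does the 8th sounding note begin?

1. 0.0ms @ 0 + 99.092ms (2/7)
2. 99.092ms @ 2/7 + 99.092ms (2/7)
3. 198.183ms @ 4/7 + 99.092ms (2/7)
4. 297.275ms @ 6/7 + 99.092ms (2/7)
5. 396.367ms @ 8/7 + 99.092ms (2/7)
6. 495.458ms @ 10/7 + 99.092ms (2/7)
7. 594.55ms @ 12/7 + 445.912ms (9/7)
8. 1040.462ms @ 3 + 173.41ms (1/2)
9. 1213.873ms @ 7/2 + 173.41ms (1/2)
10. 1387.283ms @ 4 + 99.092ms (2/7)
11. 1486.375ms @ 30/7 + 99.092ms (2/7)
12. 1585.467ms @ 32/7 + 99.092ms (2/7)
13. 1684.558ms @ 34/7 + 99.092ms (2/7)
14. 1783.65ms @ 36/7 + 99.092ms (2/7)
15. 1882.742ms @ 38/7 + 99.092ms (2/7)
16. 1981.833ms @ 40/7 + 99.092ms (2/7)

note 8 onset = 3b = 1040.462ms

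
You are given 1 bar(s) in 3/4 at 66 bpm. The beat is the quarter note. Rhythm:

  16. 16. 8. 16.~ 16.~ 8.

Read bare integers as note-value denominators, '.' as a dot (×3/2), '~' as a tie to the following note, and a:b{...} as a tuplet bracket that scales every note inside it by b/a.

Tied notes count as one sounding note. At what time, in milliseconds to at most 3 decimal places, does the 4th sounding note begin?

1. 0.0ms @ 0 + 340.909ms (3/8)
2. 340.909ms @ 3/8 + 340.909ms (3/8)
3. 681.818ms @ 3/4 + 681.818ms (3/4)
4. 1363.636ms @ 3/2 + 1363.636ms (3/2)

note 4 onset = 3/2b = 1363.636ms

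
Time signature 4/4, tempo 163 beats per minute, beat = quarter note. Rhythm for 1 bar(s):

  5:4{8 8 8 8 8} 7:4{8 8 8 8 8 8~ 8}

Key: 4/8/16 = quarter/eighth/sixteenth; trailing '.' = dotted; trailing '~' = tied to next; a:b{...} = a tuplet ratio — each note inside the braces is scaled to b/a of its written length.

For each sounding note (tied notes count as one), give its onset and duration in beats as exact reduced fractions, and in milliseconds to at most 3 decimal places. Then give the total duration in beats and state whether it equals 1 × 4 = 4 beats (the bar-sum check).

1) 0.0ms=0b +147.239ms=2/5b
2) 147.239ms=2/5b +147.239ms=2/5b
3) 294.479ms=4/5b +147.239ms=2/5b
4) 441.718ms=6/5b +147.239ms=2/5b
5) 588.957ms=8/5b +147.239ms=2/5b
6) 736.196ms=2b +105.171ms=2/7b
7) 841.367ms=16/7b +105.171ms=2/7b
8) 946.538ms=18/7b +105.171ms=2/7b
9) 1051.709ms=20/7b +105.171ms=2/7b
10) 1156.88ms=22/7b +105.171ms=2/7b
11) 1262.051ms=24/7b +210.342ms=4/7b
Σ=4b of 4 (163bpm 4/4) — PASS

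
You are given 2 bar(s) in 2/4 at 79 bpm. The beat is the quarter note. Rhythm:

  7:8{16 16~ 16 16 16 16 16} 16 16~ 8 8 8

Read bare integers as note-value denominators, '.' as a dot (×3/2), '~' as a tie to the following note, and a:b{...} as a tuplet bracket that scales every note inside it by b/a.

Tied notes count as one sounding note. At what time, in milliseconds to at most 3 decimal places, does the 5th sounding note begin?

note 5 onset = 10/7b = 1084.991ms

1. 0.0ms @ 0 + 216.998ms (2/7)
2. 216.998ms @ 2/7 + 433.996ms (4/7)
3. 650.995ms @ 6/7 + 216.998ms (2/7)
4. 867.993ms @ 8/7 + 216.998ms (2/7)
5. 1084.991ms @ 10/7 + 216.998ms (2/7)
6. 1301.989ms @ 12/7 + 216.998ms (2/7)
7. 1518.987ms @ 2 + 189.873ms (1/4)
8. 1708.861ms @ 9/4 + 569.62ms (3/4)
9. 2278.481ms @ 3 + 379.747ms (1/2)
10. 2658.228ms @ 7/2 + 379.747ms (1/2)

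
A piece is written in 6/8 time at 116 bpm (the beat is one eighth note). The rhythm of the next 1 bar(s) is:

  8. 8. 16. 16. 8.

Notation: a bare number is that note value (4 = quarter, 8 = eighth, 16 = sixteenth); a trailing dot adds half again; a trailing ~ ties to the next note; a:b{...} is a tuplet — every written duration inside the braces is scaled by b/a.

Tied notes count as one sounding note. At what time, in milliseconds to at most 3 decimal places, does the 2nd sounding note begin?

note 2 onset = 3/2b = 775.862ms

1. 0.0ms @ 0 + 775.862ms (3/2)
2. 775.862ms @ 3/2 + 775.862ms (3/2)
3. 1551.724ms @ 3 + 387.931ms (3/4)
4. 1939.655ms @ 15/4 + 387.931ms (3/4)
5. 2327.586ms @ 9/2 + 775.862ms (3/2)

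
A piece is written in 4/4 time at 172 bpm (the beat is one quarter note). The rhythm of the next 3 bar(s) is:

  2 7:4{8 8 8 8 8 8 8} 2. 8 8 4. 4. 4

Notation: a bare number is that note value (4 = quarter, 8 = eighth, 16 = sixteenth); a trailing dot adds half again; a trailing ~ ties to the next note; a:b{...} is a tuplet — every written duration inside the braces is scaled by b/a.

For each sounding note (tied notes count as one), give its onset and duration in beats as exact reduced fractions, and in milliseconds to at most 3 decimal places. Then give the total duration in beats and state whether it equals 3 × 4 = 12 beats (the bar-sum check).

1) 0.0ms=0b +697.674ms=2b
2) 697.674ms=2b +99.668ms=2/7b
3) 797.342ms=16/7b +99.668ms=2/7b
4) 897.01ms=18/7b +99.668ms=2/7b
5) 996.678ms=20/7b +99.668ms=2/7b
6) 1096.346ms=22/7b +99.668ms=2/7b
7) 1196.013ms=24/7b +99.668ms=2/7b
8) 1295.681ms=26/7b +99.668ms=2/7b
9) 1395.349ms=4b +1046.512ms=3b
10) 2441.86ms=7b +174.419ms=1/2b
11) 2616.279ms=15/2b +174.419ms=1/2b
12) 2790.698ms=8b +523.256ms=3/2b
13) 3313.953ms=19/2b +523.256ms=3/2b
14) 3837.209ms=11b +348.837ms=1b
Σ=12b of 12 (172bpm 4/4) — PASS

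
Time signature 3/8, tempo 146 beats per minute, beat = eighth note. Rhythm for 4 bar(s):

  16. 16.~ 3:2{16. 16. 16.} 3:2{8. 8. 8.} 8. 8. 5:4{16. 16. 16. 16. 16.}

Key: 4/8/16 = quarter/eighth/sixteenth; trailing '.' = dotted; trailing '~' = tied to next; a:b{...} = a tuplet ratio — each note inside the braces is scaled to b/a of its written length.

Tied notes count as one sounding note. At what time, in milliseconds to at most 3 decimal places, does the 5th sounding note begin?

note 5 onset = 3b = 1232.877ms

1. 0.0ms @ 0 + 308.219ms (3/4)
2. 308.219ms @ 3/4 + 513.699ms (5/4)
3. 821.918ms @ 2 + 205.479ms (1/2)
4. 1027.397ms @ 5/2 + 205.479ms (1/2)
5. 1232.877ms @ 3 + 410.959ms (1)
6. 1643.836ms @ 4 + 410.959ms (1)
7. 2054.795ms @ 5 + 410.959ms (1)
8. 2465.753ms @ 6 + 616.438ms (3/2)
9. 3082.192ms @ 15/2 + 616.438ms (3/2)
10. 3698.63ms @ 9 + 246.575ms (3/5)
11. 3945.205ms @ 48/5 + 246.575ms (3/5)
12. 4191.781ms @ 51/5 + 246.575ms (3/5)
13. 4438.356ms @ 54/5 + 246.575ms (3/5)
14. 4684.932ms @ 57/5 + 246.575ms (3/5)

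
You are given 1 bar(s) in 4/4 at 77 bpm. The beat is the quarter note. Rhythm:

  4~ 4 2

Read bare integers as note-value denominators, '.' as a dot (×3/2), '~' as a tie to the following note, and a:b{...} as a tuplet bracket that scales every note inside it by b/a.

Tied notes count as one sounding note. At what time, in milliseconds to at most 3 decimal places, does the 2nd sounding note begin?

1. 0.0ms @ 0 + 1558.442ms (2)
2. 1558.442ms @ 2 + 1558.442ms (2)

note 2 onset = 2b = 1558.442ms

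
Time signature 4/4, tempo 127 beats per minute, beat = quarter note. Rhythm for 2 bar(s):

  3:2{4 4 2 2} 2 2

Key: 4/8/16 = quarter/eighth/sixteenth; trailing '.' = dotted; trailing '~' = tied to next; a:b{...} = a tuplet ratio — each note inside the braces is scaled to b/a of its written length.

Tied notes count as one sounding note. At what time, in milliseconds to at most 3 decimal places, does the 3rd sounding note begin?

1. 0.0ms @ 0 + 314.961ms (2/3)
2. 314.961ms @ 2/3 + 314.961ms (2/3)
3. 629.921ms @ 4/3 + 629.921ms (4/3)
4. 1259.843ms @ 8/3 + 629.921ms (4/3)
5. 1889.764ms @ 4 + 944.882ms (2)
6. 2834.646ms @ 6 + 944.882ms (2)

note 3 onset = 4/3b = 629.921ms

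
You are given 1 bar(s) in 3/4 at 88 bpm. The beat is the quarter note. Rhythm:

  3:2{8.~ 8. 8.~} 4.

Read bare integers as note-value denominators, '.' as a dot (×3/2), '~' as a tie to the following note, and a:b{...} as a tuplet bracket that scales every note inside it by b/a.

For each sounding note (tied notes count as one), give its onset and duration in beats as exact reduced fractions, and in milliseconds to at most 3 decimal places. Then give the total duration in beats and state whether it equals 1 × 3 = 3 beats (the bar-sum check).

1) 0.0ms=0b +681.818ms=1b
2) 681.818ms=1b +1363.636ms=2b
Σ=3b of 3 (88bpm 3/4) — PASS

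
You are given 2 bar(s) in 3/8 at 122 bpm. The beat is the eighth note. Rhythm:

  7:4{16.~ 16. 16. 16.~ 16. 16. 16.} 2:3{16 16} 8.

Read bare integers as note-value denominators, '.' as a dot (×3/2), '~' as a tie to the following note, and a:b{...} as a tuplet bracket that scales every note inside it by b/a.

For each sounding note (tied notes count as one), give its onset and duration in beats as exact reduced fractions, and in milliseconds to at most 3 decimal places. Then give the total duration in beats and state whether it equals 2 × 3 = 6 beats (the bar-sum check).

1) 0.0ms=0b +421.546ms=6/7b
2) 421.546ms=6/7b +210.773ms=3/7b
3) 632.319ms=9/7b +421.546ms=6/7b
4) 1053.864ms=15/7b +210.773ms=3/7b
5) 1264.637ms=18/7b +210.773ms=3/7b
6) 1475.41ms=3b +368.852ms=3/4b
7) 1844.262ms=15/4b +368.852ms=3/4b
8) 2213.115ms=9/2b +737.705ms=3/2b
Σ=6b of 6 (122bpm 3/8) — PASS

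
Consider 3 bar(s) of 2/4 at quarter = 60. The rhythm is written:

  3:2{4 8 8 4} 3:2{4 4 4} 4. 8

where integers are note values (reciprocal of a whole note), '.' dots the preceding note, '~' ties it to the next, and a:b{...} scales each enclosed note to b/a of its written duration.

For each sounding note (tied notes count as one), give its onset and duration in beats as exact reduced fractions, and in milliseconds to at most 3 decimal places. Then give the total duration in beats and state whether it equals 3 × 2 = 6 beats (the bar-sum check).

1) 0.0ms=0b +666.667ms=2/3b
2) 666.667ms=2/3b +333.333ms=1/3b
3) 1000.0ms=1b +333.333ms=1/3b
4) 1333.333ms=4/3b +666.667ms=2/3b
5) 2000.0ms=2b +666.667ms=2/3b
6) 2666.667ms=8/3b +666.667ms=2/3b
7) 3333.333ms=10/3b +666.667ms=2/3b
8) 4000.0ms=4b +1500.0ms=3/2b
9) 5500.0ms=11/2b +500.0ms=1/2b
Σ=6b of 6 (60bpm 2/4) — PASS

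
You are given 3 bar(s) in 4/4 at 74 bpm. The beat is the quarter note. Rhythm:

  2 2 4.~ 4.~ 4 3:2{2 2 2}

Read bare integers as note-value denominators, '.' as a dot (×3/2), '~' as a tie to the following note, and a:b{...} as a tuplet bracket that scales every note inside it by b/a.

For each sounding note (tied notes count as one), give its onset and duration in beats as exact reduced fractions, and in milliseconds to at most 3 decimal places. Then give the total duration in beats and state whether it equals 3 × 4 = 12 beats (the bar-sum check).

1) 0.0ms=0b +1621.622ms=2b
2) 1621.622ms=2b +1621.622ms=2b
3) 3243.243ms=4b +3243.243ms=4b
4) 6486.486ms=8b +1081.081ms=4/3b
5) 7567.568ms=28/3b +1081.081ms=4/3b
6) 8648.649ms=32/3b +1081.081ms=4/3b
Σ=12b of 12 (74bpm 4/4) — PASS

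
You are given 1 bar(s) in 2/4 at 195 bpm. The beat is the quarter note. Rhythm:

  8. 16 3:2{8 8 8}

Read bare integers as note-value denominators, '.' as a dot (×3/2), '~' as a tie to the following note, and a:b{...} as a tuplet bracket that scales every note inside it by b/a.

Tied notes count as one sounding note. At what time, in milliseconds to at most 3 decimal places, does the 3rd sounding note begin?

note 3 onset = 1b = 307.692ms

1. 0.0ms @ 0 + 230.769ms (3/4)
2. 230.769ms @ 3/4 + 76.923ms (1/4)
3. 307.692ms @ 1 + 102.564ms (1/3)
4. 410.256ms @ 4/3 + 102.564ms (1/3)
5. 512.821ms @ 5/3 + 102.564ms (1/3)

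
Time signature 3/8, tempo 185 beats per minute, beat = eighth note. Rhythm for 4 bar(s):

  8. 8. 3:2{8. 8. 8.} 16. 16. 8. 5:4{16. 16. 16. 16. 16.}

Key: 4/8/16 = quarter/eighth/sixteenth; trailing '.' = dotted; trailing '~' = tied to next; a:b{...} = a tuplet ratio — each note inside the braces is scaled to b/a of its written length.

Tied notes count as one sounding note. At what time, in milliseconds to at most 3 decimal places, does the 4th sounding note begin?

1. 0.0ms @ 0 + 486.486ms (3/2)
2. 486.486ms @ 3/2 + 486.486ms (3/2)
3. 972.973ms @ 3 + 324.324ms (1)
4. 1297.297ms @ 4 + 324.324ms (1)
5. 1621.622ms @ 5 + 324.324ms (1)
6. 1945.946ms @ 6 + 243.243ms (3/4)
7. 2189.189ms @ 27/4 + 243.243ms (3/4)
8. 2432.432ms @ 15/2 + 486.486ms (3/2)
9. 2918.919ms @ 9 + 194.595ms (3/5)
10. 3113.514ms @ 48/5 + 194.595ms (3/5)
11. 3308.108ms @ 51/5 + 194.595ms (3/5)
12. 3502.703ms @ 54/5 + 194.595ms (3/5)
13. 3697.297ms @ 57/5 + 194.595ms (3/5)

note 4 onset = 4b = 1297.297ms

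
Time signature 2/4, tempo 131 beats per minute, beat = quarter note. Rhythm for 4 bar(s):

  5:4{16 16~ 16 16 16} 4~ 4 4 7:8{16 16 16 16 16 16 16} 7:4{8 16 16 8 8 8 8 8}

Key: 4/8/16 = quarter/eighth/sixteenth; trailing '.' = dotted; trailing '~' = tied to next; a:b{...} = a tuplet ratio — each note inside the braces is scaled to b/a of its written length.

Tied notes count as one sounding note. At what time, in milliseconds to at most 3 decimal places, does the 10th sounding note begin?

note 10 onset = 34/7b = 2224.646ms

1. 0.0ms @ 0 + 91.603ms (1/5)
2. 91.603ms @ 1/5 + 183.206ms (2/5)
3. 274.809ms @ 3/5 + 91.603ms (1/5)
4. 366.412ms @ 4/5 + 91.603ms (1/5)
5. 458.015ms @ 1 + 916.031ms (2)
6. 1374.046ms @ 3 + 458.015ms (1)
7. 1832.061ms @ 4 + 130.862ms (2/7)
8. 1962.923ms @ 30/7 + 130.862ms (2/7)
9. 2093.784ms @ 32/7 + 130.862ms (2/7)
10. 2224.646ms @ 34/7 + 130.862ms (2/7)
11. 2355.507ms @ 36/7 + 130.862ms (2/7)
12. 2486.369ms @ 38/7 + 130.862ms (2/7)
13. 2617.23ms @ 40/7 + 130.862ms (2/7)
14. 2748.092ms @ 6 + 130.862ms (2/7)
15. 2878.953ms @ 44/7 + 65.431ms (1/7)
16. 2944.384ms @ 45/7 + 65.431ms (1/7)
17. 3009.815ms @ 46/7 + 130.862ms (2/7)
18. 3140.676ms @ 48/7 + 130.862ms (2/7)
19. 3271.538ms @ 50/7 + 130.862ms (2/7)
20. 3402.399ms @ 52/7 + 130.862ms (2/7)
21. 3533.261ms @ 54/7 + 130.862ms (2/7)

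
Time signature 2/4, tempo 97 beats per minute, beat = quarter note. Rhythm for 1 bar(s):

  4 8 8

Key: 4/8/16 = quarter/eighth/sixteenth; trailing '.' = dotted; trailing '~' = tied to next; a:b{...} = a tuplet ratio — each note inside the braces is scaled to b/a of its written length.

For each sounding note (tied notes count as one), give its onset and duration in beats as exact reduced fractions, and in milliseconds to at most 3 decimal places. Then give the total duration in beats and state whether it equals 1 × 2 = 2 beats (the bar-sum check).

1) 0.0ms=0b +618.557ms=1b
2) 618.557ms=1b +309.278ms=1/2b
3) 927.835ms=3/2b +309.278ms=1/2b
Σ=2b of 2 (97bpm 2/4) — PASS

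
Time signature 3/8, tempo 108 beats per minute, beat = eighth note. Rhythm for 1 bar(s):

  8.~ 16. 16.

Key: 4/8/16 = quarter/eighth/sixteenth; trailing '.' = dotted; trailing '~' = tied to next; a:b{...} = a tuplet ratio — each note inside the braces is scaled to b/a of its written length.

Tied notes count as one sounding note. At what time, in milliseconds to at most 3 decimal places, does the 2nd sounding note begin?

note 2 onset = 9/4b = 1250.0ms

1. 0.0ms @ 0 + 1250.0ms (9/4)
2. 1250.0ms @ 9/4 + 416.667ms (3/4)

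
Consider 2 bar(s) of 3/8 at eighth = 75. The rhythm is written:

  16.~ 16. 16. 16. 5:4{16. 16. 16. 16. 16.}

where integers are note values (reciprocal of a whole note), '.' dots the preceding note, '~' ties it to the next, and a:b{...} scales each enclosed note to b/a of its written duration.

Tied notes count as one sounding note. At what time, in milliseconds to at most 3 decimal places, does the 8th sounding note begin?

note 8 onset = 27/5b = 4320.0ms

1. 0.0ms @ 0 + 1200.0ms (3/2)
2. 1200.0ms @ 3/2 + 600.0ms (3/4)
3. 1800.0ms @ 9/4 + 600.0ms (3/4)
4. 2400.0ms @ 3 + 480.0ms (3/5)
5. 2880.0ms @ 18/5 + 480.0ms (3/5)
6. 3360.0ms @ 21/5 + 480.0ms (3/5)
7. 3840.0ms @ 24/5 + 480.0ms (3/5)
8. 4320.0ms @ 27/5 + 480.0ms (3/5)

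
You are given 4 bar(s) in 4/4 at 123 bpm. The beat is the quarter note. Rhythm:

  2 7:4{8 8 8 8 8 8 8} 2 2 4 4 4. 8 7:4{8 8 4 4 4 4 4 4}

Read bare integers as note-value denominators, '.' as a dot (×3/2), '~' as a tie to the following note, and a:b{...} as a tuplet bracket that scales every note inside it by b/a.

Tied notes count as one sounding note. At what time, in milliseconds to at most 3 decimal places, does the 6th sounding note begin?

note 6 onset = 22/7b = 1533.101ms

1. 0.0ms @ 0 + 975.61ms (2)
2. 975.61ms @ 2 + 139.373ms (2/7)
3. 1114.983ms @ 16/7 + 139.373ms (2/7)
4. 1254.355ms @ 18/7 + 139.373ms (2/7)
5. 1393.728ms @ 20/7 + 139.373ms (2/7)
6. 1533.101ms @ 22/7 + 139.373ms (2/7)
7. 1672.474ms @ 24/7 + 139.373ms (2/7)
8. 1811.847ms @ 26/7 + 139.373ms (2/7)
9. 1951.22ms @ 4 + 975.61ms (2)
10. 2926.829ms @ 6 + 975.61ms (2)
11. 3902.439ms @ 8 + 487.805ms (1)
12. 4390.244ms @ 9 + 487.805ms (1)
13. 4878.049ms @ 10 + 731.707ms (3/2)
14. 5609.756ms @ 23/2 + 243.902ms (1/2)
15. 5853.659ms @ 12 + 139.373ms (2/7)
16. 5993.031ms @ 86/7 + 139.373ms (2/7)
17. 6132.404ms @ 88/7 + 278.746ms (4/7)
18. 6411.15ms @ 92/7 + 278.746ms (4/7)
19. 6689.895ms @ 96/7 + 278.746ms (4/7)
20. 6968.641ms @ 100/7 + 278.746ms (4/7)
21. 7247.387ms @ 104/7 + 278.746ms (4/7)
22. 7526.132ms @ 108/7 + 278.746ms (4/7)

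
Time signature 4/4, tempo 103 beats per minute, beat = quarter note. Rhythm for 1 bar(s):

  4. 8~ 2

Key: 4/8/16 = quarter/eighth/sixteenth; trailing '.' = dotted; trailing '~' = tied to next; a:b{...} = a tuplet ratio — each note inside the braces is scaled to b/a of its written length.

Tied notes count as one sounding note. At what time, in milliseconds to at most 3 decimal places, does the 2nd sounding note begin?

note 2 onset = 3/2b = 873.786ms

1. 0.0ms @ 0 + 873.786ms (3/2)
2. 873.786ms @ 3/2 + 1456.311ms (5/2)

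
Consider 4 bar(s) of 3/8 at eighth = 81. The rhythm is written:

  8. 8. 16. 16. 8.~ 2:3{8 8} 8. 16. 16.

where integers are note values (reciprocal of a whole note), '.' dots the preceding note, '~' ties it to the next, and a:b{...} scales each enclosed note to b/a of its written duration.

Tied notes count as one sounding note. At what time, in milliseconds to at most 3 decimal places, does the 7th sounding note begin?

note 7 onset = 9b = 6666.667ms

1. 0.0ms @ 0 + 1111.111ms (3/2)
2. 1111.111ms @ 3/2 + 1111.111ms (3/2)
3. 2222.222ms @ 3 + 555.556ms (3/4)
4. 2777.778ms @ 15/4 + 555.556ms (3/4)
5. 3333.333ms @ 9/2 + 2222.222ms (3)
6. 5555.556ms @ 15/2 + 1111.111ms (3/2)
7. 6666.667ms @ 9 + 1111.111ms (3/2)
8. 7777.778ms @ 21/2 + 555.556ms (3/4)
9. 8333.333ms @ 45/4 + 555.556ms (3/4)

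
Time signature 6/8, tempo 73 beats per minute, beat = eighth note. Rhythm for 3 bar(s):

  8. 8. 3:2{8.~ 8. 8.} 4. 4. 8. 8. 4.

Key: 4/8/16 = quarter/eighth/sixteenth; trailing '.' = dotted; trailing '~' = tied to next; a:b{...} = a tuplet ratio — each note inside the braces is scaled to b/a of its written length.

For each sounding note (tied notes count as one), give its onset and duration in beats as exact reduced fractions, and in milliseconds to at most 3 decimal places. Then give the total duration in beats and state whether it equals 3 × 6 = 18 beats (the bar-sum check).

1) 0.0ms=0b +1232.877ms=3/2b
2) 1232.877ms=3/2b +1232.877ms=3/2b
3) 2465.753ms=3b +1643.836ms=2b
4) 4109.589ms=5b +821.918ms=1b
5) 4931.507ms=6b +2465.753ms=3b
6) 7397.26ms=9b +2465.753ms=3b
7) 9863.014ms=12b +1232.877ms=3/2b
8) 11095.89ms=27/2b +1232.877ms=3/2b
9) 12328.767ms=15b +2465.753ms=3b
Σ=18b of 18 (73bpm 6/8) — PASS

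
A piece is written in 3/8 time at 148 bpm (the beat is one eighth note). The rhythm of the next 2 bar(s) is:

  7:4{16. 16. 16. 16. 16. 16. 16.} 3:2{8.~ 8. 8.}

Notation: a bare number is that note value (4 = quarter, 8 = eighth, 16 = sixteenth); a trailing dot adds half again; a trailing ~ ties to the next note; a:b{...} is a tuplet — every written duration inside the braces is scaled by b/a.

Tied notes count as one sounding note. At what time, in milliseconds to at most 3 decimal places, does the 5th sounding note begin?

1. 0.0ms @ 0 + 173.745ms (3/7)
2. 173.745ms @ 3/7 + 173.745ms (3/7)
3. 347.49ms @ 6/7 + 173.745ms (3/7)
4. 521.236ms @ 9/7 + 173.745ms (3/7)
5. 694.981ms @ 12/7 + 173.745ms (3/7)
6. 868.726ms @ 15/7 + 173.745ms (3/7)
7. 1042.471ms @ 18/7 + 173.745ms (3/7)
8. 1216.216ms @ 3 + 810.811ms (2)
9. 2027.027ms @ 5 + 405.405ms (1)

note 5 onset = 12/7b = 694.981ms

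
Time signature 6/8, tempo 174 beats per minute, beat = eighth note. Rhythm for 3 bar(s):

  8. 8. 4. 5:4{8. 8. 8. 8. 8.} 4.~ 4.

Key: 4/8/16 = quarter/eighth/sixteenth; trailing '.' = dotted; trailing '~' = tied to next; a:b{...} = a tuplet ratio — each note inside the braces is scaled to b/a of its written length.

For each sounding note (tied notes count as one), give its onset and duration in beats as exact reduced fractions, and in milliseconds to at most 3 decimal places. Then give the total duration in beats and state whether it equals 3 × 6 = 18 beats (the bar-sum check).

1) 0.0ms=0b +517.241ms=3/2b
2) 517.241ms=3/2b +517.241ms=3/2b
3) 1034.483ms=3b +1034.483ms=3b
4) 2068.966ms=6b +413.793ms=6/5b
5) 2482.759ms=36/5b +413.793ms=6/5b
6) 2896.552ms=42/5b +413.793ms=6/5b
7) 3310.345ms=48/5b +413.793ms=6/5b
8) 3724.138ms=54/5b +413.793ms=6/5b
9) 4137.931ms=12b +2068.966ms=6b
Σ=18b of 18 (174bpm 6/8) — PASS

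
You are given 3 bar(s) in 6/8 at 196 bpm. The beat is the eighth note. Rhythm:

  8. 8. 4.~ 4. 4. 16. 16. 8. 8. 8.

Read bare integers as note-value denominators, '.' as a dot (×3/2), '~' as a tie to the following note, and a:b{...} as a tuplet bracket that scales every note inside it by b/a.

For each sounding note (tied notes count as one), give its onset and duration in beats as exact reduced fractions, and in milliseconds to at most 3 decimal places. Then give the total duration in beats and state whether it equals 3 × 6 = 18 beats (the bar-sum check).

1) 0.0ms=0b +459.184ms=3/2b
2) 459.184ms=3/2b +459.184ms=3/2b
3) 918.367ms=3b +1836.735ms=6b
4) 2755.102ms=9b +918.367ms=3b
5) 3673.469ms=12b +229.592ms=3/4b
6) 3903.061ms=51/4b +229.592ms=3/4b
7) 4132.653ms=27/2b +459.184ms=3/2b
8) 4591.837ms=15b +459.184ms=3/2b
9) 5051.02ms=33/2b +459.184ms=3/2b
Σ=18b of 18 (196bpm 6/8) — PASS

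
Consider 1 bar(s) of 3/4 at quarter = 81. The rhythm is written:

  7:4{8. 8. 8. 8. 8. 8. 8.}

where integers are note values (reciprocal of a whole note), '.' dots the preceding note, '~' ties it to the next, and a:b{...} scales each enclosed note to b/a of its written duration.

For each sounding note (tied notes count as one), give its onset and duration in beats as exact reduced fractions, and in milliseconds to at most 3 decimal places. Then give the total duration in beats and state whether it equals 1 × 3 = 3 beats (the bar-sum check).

1) 0.0ms=0b +317.46ms=3/7b
2) 317.46ms=3/7b +317.46ms=3/7b
3) 634.921ms=6/7b +317.46ms=3/7b
4) 952.381ms=9/7b +317.46ms=3/7b
5) 1269.841ms=12/7b +317.46ms=3/7b
6) 1587.302ms=15/7b +317.46ms=3/7b
7) 1904.762ms=18/7b +317.46ms=3/7b
Σ=3b of 3 (81bpm 3/4) — PASS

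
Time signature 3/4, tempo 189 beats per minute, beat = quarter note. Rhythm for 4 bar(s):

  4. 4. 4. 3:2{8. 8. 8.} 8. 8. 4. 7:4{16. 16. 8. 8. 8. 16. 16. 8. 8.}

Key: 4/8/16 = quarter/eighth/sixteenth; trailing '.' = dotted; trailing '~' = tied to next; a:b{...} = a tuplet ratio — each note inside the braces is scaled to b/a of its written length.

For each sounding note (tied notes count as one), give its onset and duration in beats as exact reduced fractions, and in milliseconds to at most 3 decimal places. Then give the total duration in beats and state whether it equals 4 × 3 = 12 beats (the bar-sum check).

1) 0.0ms=0b +476.19ms=3/2b
2) 476.19ms=3/2b +476.19ms=3/2b
3) 952.381ms=3b +476.19ms=3/2b
4) 1428.571ms=9/2b +158.73ms=1/2b
5) 1587.302ms=5b +158.73ms=1/2b
6) 1746.032ms=11/2b +158.73ms=1/2b
7) 1904.762ms=6b +238.095ms=3/4b
8) 2142.857ms=27/4b +238.095ms=3/4b
9) 2380.952ms=15/2b +476.19ms=3/2b
10) 2857.143ms=9b +68.027ms=3/14b
11) 2925.17ms=129/14b +68.027ms=3/14b
12) 2993.197ms=66/7b +136.054ms=3/7b
13) 3129.252ms=69/7b +136.054ms=3/7b
14) 3265.306ms=72/7b +136.054ms=3/7b
15) 3401.361ms=75/7b +68.027ms=3/14b
16) 3469.388ms=153/14b +68.027ms=3/14b
17) 3537.415ms=78/7b +136.054ms=3/7b
18) 3673.469ms=81/7b +136.054ms=3/7b
Σ=12b of 12 (189bpm 3/4) — PASS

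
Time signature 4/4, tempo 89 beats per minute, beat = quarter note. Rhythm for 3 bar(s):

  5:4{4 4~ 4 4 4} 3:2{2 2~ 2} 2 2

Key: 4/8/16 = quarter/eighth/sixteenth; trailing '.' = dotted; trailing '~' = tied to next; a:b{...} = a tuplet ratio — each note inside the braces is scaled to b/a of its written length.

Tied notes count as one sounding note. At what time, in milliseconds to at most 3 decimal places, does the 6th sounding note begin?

note 6 onset = 16/3b = 3595.506ms

1. 0.0ms @ 0 + 539.326ms (4/5)
2. 539.326ms @ 4/5 + 1078.652ms (8/5)
3. 1617.978ms @ 12/5 + 539.326ms (4/5)
4. 2157.303ms @ 16/5 + 539.326ms (4/5)
5. 2696.629ms @ 4 + 898.876ms (4/3)
6. 3595.506ms @ 16/3 + 1797.753ms (8/3)
7. 5393.258ms @ 8 + 1348.315ms (2)
8. 6741.573ms @ 10 + 1348.315ms (2)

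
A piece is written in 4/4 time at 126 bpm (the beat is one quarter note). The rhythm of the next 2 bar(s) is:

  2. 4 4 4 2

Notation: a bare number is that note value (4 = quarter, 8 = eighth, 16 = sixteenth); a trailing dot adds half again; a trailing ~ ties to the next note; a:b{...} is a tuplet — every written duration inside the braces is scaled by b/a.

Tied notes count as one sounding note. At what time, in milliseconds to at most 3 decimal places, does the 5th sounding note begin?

1. 0.0ms @ 0 + 1428.571ms (3)
2. 1428.571ms @ 3 + 476.19ms (1)
3. 1904.762ms @ 4 + 476.19ms (1)
4. 2380.952ms @ 5 + 476.19ms (1)
5. 2857.143ms @ 6 + 952.381ms (2)

note 5 onset = 6b = 2857.143ms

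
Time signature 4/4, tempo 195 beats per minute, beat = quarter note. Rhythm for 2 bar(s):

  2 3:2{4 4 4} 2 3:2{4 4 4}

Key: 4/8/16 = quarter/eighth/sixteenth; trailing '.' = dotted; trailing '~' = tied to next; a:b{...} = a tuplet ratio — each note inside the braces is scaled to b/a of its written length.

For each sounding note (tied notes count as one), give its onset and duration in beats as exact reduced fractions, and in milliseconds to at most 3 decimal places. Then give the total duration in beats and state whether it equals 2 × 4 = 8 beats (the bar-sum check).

1) 0.0ms=0b +615.385ms=2b
2) 615.385ms=2b +205.128ms=2/3b
3) 820.513ms=8/3b +205.128ms=2/3b
4) 1025.641ms=10/3b +205.128ms=2/3b
5) 1230.769ms=4b +615.385ms=2b
6) 1846.154ms=6b +205.128ms=2/3b
7) 2051.282ms=20/3b +205.128ms=2/3b
8) 2256.41ms=22/3b +205.128ms=2/3b
Σ=8b of 8 (195bpm 4/4) — PASS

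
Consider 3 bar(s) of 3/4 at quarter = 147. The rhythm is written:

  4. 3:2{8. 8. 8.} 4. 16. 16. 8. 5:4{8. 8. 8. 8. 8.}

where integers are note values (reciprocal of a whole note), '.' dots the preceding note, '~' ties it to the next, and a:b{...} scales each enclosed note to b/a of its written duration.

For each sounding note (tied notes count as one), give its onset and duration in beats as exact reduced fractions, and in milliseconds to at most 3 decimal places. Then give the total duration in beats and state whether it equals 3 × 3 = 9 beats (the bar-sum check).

1) 0.0ms=0b +612.245ms=3/2b
2) 612.245ms=3/2b +204.082ms=1/2b
3) 816.327ms=2b +204.082ms=1/2b
4) 1020.408ms=5/2b +204.082ms=1/2b
5) 1224.49ms=3b +612.245ms=3/2b
6) 1836.735ms=9/2b +153.061ms=3/8b
7) 1989.796ms=39/8b +153.061ms=3/8b
8) 2142.857ms=21/4b +306.122ms=3/4b
9) 2448.98ms=6b +244.898ms=3/5b
10) 2693.878ms=33/5b +244.898ms=3/5b
11) 2938.776ms=36/5b +244.898ms=3/5b
12) 3183.673ms=39/5b +244.898ms=3/5b
13) 3428.571ms=42/5b +244.898ms=3/5b
Σ=9b of 9 (147bpm 3/4) — PASS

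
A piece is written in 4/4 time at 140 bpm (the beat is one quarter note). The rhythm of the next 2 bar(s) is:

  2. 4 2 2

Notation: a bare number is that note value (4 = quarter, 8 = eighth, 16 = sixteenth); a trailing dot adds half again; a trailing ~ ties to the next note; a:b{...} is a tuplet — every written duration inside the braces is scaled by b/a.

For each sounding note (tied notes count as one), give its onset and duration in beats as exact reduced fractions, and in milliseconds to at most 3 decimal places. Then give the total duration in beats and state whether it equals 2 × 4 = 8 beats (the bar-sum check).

1) 0.0ms=0b +1285.714ms=3b
2) 1285.714ms=3b +428.571ms=1b
3) 1714.286ms=4b +857.143ms=2b
4) 2571.429ms=6b +857.143ms=2b
Σ=8b of 8 (140bpm 4/4) — PASS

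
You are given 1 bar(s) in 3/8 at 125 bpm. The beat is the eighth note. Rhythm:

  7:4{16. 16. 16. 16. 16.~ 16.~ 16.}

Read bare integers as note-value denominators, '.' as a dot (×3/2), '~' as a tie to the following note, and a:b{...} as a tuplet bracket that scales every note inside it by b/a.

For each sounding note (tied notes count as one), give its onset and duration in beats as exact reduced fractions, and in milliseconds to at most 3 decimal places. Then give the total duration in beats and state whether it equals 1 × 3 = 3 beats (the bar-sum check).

1) 0.0ms=0b +205.714ms=3/7b
2) 205.714ms=3/7b +205.714ms=3/7b
3) 411.429ms=6/7b +205.714ms=3/7b
4) 617.143ms=9/7b +205.714ms=3/7b
5) 822.857ms=12/7b +617.143ms=9/7b
Σ=3b of 3 (125bpm 3/8) — PASS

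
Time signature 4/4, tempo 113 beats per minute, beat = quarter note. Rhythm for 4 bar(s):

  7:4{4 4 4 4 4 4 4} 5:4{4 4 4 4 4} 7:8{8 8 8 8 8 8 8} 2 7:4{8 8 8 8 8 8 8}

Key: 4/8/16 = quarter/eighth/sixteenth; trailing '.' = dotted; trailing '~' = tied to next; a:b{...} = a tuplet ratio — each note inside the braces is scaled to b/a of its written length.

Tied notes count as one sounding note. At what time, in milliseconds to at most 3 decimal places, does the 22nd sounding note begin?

note 22 onset = 100/7b = 7585.335ms

1. 0.0ms @ 0 + 303.413ms (4/7)
2. 303.413ms @ 4/7 + 303.413ms (4/7)
3. 606.827ms @ 8/7 + 303.413ms (4/7)
4. 910.24ms @ 12/7 + 303.413ms (4/7)
5. 1213.654ms @ 16/7 + 303.413ms (4/7)
6. 1517.067ms @ 20/7 + 303.413ms (4/7)
7. 1820.48ms @ 24/7 + 303.413ms (4/7)
8. 2123.894ms @ 4 + 424.779ms (4/5)
9. 2548.673ms @ 24/5 + 424.779ms (4/5)
10. 2973.451ms @ 28/5 + 424.779ms (4/5)
11. 3398.23ms @ 32/5 + 424.779ms (4/5)
12. 3823.009ms @ 36/5 + 424.779ms (4/5)
13. 4247.788ms @ 8 + 303.413ms (4/7)
14. 4551.201ms @ 60/7 + 303.413ms (4/7)
15. 4854.614ms @ 64/7 + 303.413ms (4/7)
16. 5158.028ms @ 68/7 + 303.413ms (4/7)
17. 5461.441ms @ 72/7 + 303.413ms (4/7)
18. 5764.855ms @ 76/7 + 303.413ms (4/7)
19. 6068.268ms @ 80/7 + 303.413ms (4/7)
20. 6371.681ms @ 12 + 1061.947ms (2)
21. 7433.628ms @ 14 + 151.707ms (2/7)
22. 7585.335ms @ 100/7 + 151.707ms (2/7)
23. 7737.042ms @ 102/7 + 151.707ms (2/7)
24. 7888.748ms @ 104/7 + 151.707ms (2/7)
25. 8040.455ms @ 106/7 + 151.707ms (2/7)
26. 8192.162ms @ 108/7 + 151.707ms (2/7)
27. 8343.869ms @ 110/7 + 151.707ms (2/7)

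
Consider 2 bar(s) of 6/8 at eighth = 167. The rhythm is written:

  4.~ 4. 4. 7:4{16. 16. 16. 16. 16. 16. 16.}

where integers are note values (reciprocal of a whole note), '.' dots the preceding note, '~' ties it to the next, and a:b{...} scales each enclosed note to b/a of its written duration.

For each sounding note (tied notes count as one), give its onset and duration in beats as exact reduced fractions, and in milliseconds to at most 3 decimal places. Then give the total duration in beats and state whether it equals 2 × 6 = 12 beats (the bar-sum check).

1) 0.0ms=0b +2155.689ms=6b
2) 2155.689ms=6b +1077.844ms=3b
3) 3233.533ms=9b +153.978ms=3/7b
4) 3387.511ms=66/7b +153.978ms=3/7b
5) 3541.488ms=69/7b +153.978ms=3/7b
6) 3695.466ms=72/7b +153.978ms=3/7b
7) 3849.444ms=75/7b +153.978ms=3/7b
8) 4003.422ms=78/7b +153.978ms=3/7b
9) 4157.399ms=81/7b +153.978ms=3/7b
Σ=12b of 12 (167bpm 6/8) — PASS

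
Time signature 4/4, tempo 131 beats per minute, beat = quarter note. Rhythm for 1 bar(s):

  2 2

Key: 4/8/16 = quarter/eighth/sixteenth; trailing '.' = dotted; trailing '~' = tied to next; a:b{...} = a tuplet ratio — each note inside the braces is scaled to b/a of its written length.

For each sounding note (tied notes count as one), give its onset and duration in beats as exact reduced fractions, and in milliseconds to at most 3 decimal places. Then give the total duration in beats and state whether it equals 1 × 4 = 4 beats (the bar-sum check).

1) 0.0ms=0b +916.031ms=2b
2) 916.031ms=2b +916.031ms=2b
Σ=4b of 4 (131bpm 4/4) — PASS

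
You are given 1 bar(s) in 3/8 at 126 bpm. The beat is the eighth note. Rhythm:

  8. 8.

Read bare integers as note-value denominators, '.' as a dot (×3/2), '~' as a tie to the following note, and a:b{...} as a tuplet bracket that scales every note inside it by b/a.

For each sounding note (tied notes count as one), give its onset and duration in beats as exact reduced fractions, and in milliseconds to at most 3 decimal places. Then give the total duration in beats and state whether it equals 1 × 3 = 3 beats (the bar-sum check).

1) 0.0ms=0b +714.286ms=3/2b
2) 714.286ms=3/2b +714.286ms=3/2b
Σ=3b of 3 (126bpm 3/8) — PASS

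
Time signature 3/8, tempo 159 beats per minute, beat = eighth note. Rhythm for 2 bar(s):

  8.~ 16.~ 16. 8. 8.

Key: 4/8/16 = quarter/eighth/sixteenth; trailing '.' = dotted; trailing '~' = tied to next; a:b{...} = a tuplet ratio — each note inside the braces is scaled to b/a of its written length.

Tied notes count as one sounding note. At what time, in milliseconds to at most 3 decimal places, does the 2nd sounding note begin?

note 2 onset = 3b = 1132.075ms

1. 0.0ms @ 0 + 1132.075ms (3)
2. 1132.075ms @ 3 + 566.038ms (3/2)
3. 1698.113ms @ 9/2 + 566.038ms (3/2)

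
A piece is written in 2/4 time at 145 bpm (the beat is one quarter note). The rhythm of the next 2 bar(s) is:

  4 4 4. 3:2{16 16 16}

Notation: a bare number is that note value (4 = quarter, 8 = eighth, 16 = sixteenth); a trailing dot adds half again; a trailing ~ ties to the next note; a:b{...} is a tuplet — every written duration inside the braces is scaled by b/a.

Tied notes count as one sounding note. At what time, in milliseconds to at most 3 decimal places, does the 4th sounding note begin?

note 4 onset = 7/2b = 1448.276ms

1. 0.0ms @ 0 + 413.793ms (1)
2. 413.793ms @ 1 + 413.793ms (1)
3. 827.586ms @ 2 + 620.69ms (3/2)
4. 1448.276ms @ 7/2 + 68.966ms (1/6)
5. 1517.241ms @ 11/3 + 68.966ms (1/6)
6. 1586.207ms @ 23/6 + 68.966ms (1/6)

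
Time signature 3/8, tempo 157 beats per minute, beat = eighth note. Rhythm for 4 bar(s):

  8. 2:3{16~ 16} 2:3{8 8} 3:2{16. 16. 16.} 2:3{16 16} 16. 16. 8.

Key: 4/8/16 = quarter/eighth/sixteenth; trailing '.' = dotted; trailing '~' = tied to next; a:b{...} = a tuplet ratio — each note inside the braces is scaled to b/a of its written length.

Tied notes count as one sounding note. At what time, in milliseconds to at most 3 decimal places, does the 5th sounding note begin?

note 5 onset = 6b = 2292.994ms

1. 0.0ms @ 0 + 573.248ms (3/2)
2. 573.248ms @ 3/2 + 573.248ms (3/2)
3. 1146.497ms @ 3 + 573.248ms (3/2)
4. 1719.745ms @ 9/2 + 573.248ms (3/2)
5. 2292.994ms @ 6 + 191.083ms (1/2)
6. 2484.076ms @ 13/2 + 191.083ms (1/2)
7. 2675.159ms @ 7 + 191.083ms (1/2)
8. 2866.242ms @ 15/2 + 286.624ms (3/4)
9. 3152.866ms @ 33/4 + 286.624ms (3/4)
10. 3439.49ms @ 9 + 286.624ms (3/4)
11. 3726.115ms @ 39/4 + 286.624ms (3/4)
12. 4012.739ms @ 21/2 + 573.248ms (3/2)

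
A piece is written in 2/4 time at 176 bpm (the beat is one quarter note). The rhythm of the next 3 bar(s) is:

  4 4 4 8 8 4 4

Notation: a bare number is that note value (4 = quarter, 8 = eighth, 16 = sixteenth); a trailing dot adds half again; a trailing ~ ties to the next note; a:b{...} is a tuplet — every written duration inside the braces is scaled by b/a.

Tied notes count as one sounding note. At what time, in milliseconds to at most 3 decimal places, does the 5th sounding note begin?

1. 0.0ms @ 0 + 340.909ms (1)
2. 340.909ms @ 1 + 340.909ms (1)
3. 681.818ms @ 2 + 340.909ms (1)
4. 1022.727ms @ 3 + 170.455ms (1/2)
5. 1193.182ms @ 7/2 + 170.455ms (1/2)
6. 1363.636ms @ 4 + 340.909ms (1)
7. 1704.545ms @ 5 + 340.909ms (1)

note 5 onset = 7/2b = 1193.182ms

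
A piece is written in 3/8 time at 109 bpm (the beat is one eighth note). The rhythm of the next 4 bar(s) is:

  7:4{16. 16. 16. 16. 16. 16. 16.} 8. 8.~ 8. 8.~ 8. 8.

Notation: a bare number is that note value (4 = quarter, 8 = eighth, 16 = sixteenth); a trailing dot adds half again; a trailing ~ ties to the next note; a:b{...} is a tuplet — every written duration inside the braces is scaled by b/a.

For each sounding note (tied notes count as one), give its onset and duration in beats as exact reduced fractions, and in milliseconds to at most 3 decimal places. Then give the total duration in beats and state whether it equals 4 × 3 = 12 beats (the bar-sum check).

1) 0.0ms=0b +235.911ms=3/7b
2) 235.911ms=3/7b +235.911ms=3/7b
3) 471.822ms=6/7b +235.911ms=3/7b
4) 707.733ms=9/7b +235.911ms=3/7b
5) 943.644ms=12/7b +235.911ms=3/7b
6) 1179.554ms=15/7b +235.911ms=3/7b
7) 1415.465ms=18/7b +235.911ms=3/7b
8) 1651.376ms=3b +825.688ms=3/2b
9) 2477.064ms=9/2b +1651.376ms=3b
10) 4128.44ms=15/2b +1651.376ms=3b
11) 5779.817ms=21/2b +825.688ms=3/2b
Σ=12b of 12 (109bpm 3/8) — PASS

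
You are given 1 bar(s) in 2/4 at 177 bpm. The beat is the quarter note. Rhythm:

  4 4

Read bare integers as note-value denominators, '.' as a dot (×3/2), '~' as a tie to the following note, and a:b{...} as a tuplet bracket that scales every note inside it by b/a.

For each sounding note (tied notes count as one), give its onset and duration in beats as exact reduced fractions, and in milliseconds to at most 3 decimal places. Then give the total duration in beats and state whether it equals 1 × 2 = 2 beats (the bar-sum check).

1) 0.0ms=0b +338.983ms=1b
2) 338.983ms=1b +338.983ms=1b
Σ=2b of 2 (177bpm 2/4) — PASS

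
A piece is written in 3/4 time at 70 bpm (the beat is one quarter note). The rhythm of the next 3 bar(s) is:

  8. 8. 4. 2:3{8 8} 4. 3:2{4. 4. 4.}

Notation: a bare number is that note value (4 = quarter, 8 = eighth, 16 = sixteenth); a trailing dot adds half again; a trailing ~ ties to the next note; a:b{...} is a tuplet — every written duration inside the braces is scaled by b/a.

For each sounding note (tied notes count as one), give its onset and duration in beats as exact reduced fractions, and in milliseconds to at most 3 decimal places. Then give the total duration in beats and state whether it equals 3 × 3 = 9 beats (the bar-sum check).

1) 0.0ms=0b +642.857ms=3/4b
2) 642.857ms=3/4b +642.857ms=3/4b
3) 1285.714ms=3/2b +1285.714ms=3/2b
4) 2571.429ms=3b +642.857ms=3/4b
5) 3214.286ms=15/4b +642.857ms=3/4b
6) 3857.143ms=9/2b +1285.714ms=3/2b
7) 5142.857ms=6b +857.143ms=1b
8) 6000.0ms=7b +857.143ms=1b
9) 6857.143ms=8b +857.143ms=1b
Σ=9b of 9 (70bpm 3/4) — PASS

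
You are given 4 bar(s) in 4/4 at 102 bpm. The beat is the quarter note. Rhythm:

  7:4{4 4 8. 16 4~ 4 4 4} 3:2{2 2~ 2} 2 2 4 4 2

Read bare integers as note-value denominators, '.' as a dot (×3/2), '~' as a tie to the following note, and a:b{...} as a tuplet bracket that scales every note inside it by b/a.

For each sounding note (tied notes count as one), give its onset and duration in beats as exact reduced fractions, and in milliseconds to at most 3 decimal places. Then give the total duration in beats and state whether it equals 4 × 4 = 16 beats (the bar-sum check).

1) 0.0ms=0b +336.134ms=4/7b
2) 336.134ms=4/7b +336.134ms=4/7b
3) 672.269ms=8/7b +252.101ms=3/7b
4) 924.37ms=11/7b +84.034ms=1/7b
5) 1008.403ms=12/7b +672.269ms=8/7b
6) 1680.672ms=20/7b +336.134ms=4/7b
7) 2016.807ms=24/7b +336.134ms=4/7b
8) 2352.941ms=4b +784.314ms=4/3b
9) 3137.255ms=16/3b +1568.627ms=8/3b
10) 4705.882ms=8b +1176.471ms=2b
11) 5882.353ms=10b +1176.471ms=2b
12) 7058.824ms=12b +588.235ms=1b
13) 7647.059ms=13b +588.235ms=1b
14) 8235.294ms=14b +1176.471ms=2b
Σ=16b of 16 (102bpm 4/4) — PASS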